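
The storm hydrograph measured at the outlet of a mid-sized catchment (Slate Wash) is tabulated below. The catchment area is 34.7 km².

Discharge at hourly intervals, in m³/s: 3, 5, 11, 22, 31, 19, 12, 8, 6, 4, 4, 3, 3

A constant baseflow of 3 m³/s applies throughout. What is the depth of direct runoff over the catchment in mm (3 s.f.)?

d ≈ 9.54 mm

Direct runoff: 0.0, 2.0, 8.0, 19.0, 28.0, 16.0, 9.0, 5.0, 3.0, 1.0, 1.0, 0.0, 0.0 m³/s; ΣQ_DR = 92.00 m³/s.
V = ΣQ_DR · Δt = 92.00 × 3600 s = 3.312 × 10^5 m³.
Over A = 34.7 km², depth = V / A = 9.54 mm.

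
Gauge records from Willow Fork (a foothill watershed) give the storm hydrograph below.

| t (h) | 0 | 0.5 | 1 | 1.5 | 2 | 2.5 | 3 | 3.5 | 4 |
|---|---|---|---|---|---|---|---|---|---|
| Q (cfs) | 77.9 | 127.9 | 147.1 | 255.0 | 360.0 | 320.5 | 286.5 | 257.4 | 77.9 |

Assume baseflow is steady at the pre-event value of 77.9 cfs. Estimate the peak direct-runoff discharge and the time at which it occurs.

Subtracting baseflow gives direct-runoff ordinates: 0.0, 50.0, 69.2, 177.1, 282.1, 242.6, 208.6, 179.5, 0.0 cfs.
The maximum is 282.1 cfs, occurring at the reading for t = 2 h.

Q_p = 282.1 cfs at t = 2 h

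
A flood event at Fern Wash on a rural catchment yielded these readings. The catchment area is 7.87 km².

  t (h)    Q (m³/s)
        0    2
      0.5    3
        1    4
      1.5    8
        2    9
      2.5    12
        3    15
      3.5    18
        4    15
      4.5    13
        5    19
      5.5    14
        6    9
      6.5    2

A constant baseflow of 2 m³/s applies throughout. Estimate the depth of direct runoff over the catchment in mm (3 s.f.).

d ≈ 26.3 mm

Direct runoff: 0.0, 1.0, 2.0, 6.0, 7.0, 10.0, 13.0, 16.0, 13.0, 11.0, 17.0, 12.0, 7.0, 0.0 m³/s; ΣQ_DR = 115.0 m³/s.
V = ΣQ_DR · Δt = 115.0 × 1800 s = 2.070 × 10^5 m³.
Over A = 7.87 km², depth = V / A = 26.3 mm.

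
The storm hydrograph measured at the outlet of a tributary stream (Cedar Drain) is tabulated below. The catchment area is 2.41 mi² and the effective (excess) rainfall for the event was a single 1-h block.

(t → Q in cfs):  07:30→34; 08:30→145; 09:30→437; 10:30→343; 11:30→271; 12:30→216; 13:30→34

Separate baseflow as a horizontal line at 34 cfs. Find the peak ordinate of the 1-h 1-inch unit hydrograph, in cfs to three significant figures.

U_p ≈ 505 cfs

Direct runoff: 0.0, 111.0, 403.0, 309.0, 237.0, 182.0, 0.0 cfs; ΣQ_DR = 1242 cfs, peak = 403.0 cfs.
Runoff depth d = ΣQ_DR·Δt / A = 1242 × 3600 / (2.41 mi²) = 0.7986 in.
The 1-inch UH is the DRH scaled by (1 in)/d, so U_p = 403.0 × 1/0.7986 = 505 cfs.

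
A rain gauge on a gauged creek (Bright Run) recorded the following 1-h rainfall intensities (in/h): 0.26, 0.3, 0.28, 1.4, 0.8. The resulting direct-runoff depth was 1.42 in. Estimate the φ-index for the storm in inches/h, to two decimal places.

φ ≈ 0.39 in/h

Only the 2 blocks with intensity above φ contribute runoff: 1.4, 0.8 in/h.
Σ(I−φ)·Δt = d  ⇒  (1.4+0.8 − 2φ)·1 = 1.42
φ = (2.200 − 1.42/1) / 2 = 0.39 in/h.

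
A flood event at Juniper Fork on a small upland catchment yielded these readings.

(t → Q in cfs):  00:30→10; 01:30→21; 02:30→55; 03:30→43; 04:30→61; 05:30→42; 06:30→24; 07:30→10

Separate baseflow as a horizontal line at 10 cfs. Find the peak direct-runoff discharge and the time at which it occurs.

Q_p = 51.0 cfs at t = 04:30

Subtracting baseflow gives direct-runoff ordinates: 0.0, 11.0, 45.0, 33.0, 51.0, 32.0, 14.0, 0.0 cfs.
The maximum is 51.0 cfs, occurring at the reading for t = 04:30.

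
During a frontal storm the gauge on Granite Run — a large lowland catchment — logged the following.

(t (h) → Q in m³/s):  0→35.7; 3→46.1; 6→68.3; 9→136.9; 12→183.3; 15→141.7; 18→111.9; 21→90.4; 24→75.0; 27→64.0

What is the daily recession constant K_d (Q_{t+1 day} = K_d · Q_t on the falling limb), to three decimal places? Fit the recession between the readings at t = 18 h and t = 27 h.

K_d ≈ 0.225

Between t = 18 h and t = 27 h the flow falls from 111.9 to 64.0 m³/s over 3×3 h = 9 h.
Per-interval ratio K = (64.0/111.9)^(1/3) = 0.8301; K_d = K^(24/3) = 0.225.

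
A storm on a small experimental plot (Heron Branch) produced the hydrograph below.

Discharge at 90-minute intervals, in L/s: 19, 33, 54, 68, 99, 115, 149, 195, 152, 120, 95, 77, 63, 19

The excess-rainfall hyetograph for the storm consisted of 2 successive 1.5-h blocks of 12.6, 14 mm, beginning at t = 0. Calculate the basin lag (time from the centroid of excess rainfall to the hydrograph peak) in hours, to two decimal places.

t_L ≈ 8.96 h

Centroid of excess rainfall: t_c = Σ P_i·t̄_i / ΣP_i = 1.5395 h (block centres at 0.75, 2.25 h).
Hydrograph peak occurs at t = 10.5 h, so basin lag t_L = 10.5 − 1.5395 = 8.96 h.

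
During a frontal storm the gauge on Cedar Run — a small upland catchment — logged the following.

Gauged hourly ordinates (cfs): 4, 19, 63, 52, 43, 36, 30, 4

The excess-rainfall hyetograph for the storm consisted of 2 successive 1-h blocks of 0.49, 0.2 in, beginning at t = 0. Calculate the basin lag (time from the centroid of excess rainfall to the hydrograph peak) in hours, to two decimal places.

t_L ≈ 1.21 h

Centroid of excess rainfall: t_c = Σ P_i·t̄_i / ΣP_i = 0.7899 h (block centres at 0.5, 1.5 h).
Hydrograph peak occurs at t = 2 h, so basin lag t_L = 2 − 0.7899 = 1.21 h.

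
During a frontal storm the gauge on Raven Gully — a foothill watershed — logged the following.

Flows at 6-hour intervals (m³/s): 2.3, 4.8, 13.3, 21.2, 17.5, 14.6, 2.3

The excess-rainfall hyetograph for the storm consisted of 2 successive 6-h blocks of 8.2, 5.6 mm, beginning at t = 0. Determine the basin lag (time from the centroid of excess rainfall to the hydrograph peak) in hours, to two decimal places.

t_L ≈ 12.57 h

Centroid of excess rainfall: t_c = Σ P_i·t̄_i / ΣP_i = 5.4348 h (block centres at 3, 9 h).
Hydrograph peak occurs at t = 18 h, so basin lag t_L = 18 − 5.4348 = 12.57 h.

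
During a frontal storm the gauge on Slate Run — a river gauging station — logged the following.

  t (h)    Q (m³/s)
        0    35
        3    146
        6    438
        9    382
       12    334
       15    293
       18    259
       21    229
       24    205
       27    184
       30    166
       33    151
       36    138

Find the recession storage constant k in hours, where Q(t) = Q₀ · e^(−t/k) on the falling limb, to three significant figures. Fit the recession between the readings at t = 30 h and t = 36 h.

On the falling limb, Q drops from 166 to 138 m³/s between t = 30 h and t = 36 h (Δt = 6 h).
k = −Δt / ln(Q₂/Q₁) = −6 / ln(138/166) = 32.5 h.

k ≈ 32.5 h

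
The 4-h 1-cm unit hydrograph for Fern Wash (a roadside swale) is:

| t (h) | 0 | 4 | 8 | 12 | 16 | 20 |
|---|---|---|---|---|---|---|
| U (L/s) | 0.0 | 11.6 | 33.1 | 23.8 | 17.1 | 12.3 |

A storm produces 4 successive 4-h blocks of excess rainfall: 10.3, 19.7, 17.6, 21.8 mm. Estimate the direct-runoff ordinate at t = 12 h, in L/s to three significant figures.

Q ≈ 110 L/s

By discrete convolution, Q_j = Σ (P_i / 10 mm) · U_{j−i}.
At t = 12 h (j=3): Q = (10.3/10)·23.8 + (19.7/10)·33.1 + (17.6/10)·11.6 + (21.8/10)·0.0 = 110 L/s.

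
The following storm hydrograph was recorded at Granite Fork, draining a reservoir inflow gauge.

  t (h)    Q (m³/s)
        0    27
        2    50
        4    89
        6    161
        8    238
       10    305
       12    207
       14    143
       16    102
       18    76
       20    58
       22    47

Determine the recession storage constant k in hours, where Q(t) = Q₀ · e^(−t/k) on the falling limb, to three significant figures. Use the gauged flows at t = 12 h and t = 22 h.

k ≈ 6.75 h

On the falling limb, Q drops from 207 to 47 m³/s between t = 12 h and t = 22 h (Δt = 10 h).
k = −Δt / ln(Q₂/Q₁) = −10 / ln(47/207) = 6.75 h.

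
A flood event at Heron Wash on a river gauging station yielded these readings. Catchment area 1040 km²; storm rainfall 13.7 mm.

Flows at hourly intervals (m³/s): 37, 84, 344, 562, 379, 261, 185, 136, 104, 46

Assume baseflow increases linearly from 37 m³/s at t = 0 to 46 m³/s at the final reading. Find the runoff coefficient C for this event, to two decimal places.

ΣQ_DR = 1723 m³/s; V = ΣQ_DR·Δt = 6.203 × 10^6 m³.
Runoff depth d = V / A = 5.964 mm.
C = d / P = 5.964 / 13.7 = 0.44.

C ≈ 0.44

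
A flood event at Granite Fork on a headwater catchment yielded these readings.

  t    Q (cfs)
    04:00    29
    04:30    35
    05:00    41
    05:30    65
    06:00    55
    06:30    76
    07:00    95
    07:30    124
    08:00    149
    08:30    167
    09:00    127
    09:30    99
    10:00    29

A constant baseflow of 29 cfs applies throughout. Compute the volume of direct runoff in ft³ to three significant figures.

Direct-runoff ordinates (Q − Q_b): 0.0, 6.0, 12.0, 36.0, 26.0, 47.0, 66.0, 95.0, 120.0, 138.0, 98.0, 70.0, 0.0 cfs.
ΣQ_DR = 714.0 cfs.
With Δt = 0.5 h = 1800 s, V = ΣQ_DR · Δt = 714.0 × 1800 = 1.29 × 10^6 ft³.

V ≈ 1.29 × 10^6 ft³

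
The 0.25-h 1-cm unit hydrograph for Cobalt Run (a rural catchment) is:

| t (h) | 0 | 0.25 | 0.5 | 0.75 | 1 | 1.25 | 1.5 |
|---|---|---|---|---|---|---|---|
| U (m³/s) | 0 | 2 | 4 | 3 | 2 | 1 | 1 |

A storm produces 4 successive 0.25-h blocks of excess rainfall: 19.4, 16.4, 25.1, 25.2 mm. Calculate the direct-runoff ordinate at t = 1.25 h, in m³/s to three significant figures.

By discrete convolution, Q_j = Σ (P_i / 10 mm) · U_{j−i}.
At t = 1.25 h (j=5): Q = (19.4/10)·1 + (16.4/10)·2 + (25.1/10)·3 + (25.2/10)·4 = 22.8 m³/s.

Q ≈ 22.8 m³/s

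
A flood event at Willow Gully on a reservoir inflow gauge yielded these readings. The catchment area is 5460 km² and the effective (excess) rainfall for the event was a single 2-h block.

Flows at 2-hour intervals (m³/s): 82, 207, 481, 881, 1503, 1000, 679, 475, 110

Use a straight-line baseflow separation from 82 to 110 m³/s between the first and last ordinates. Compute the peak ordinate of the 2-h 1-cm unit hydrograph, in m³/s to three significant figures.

Direct runoff: 0.00, 121.50, 392.00, 788.50, 1407.00, 900.50, 576.00, 368.50, 0.00 m³/s; ΣQ_DR = 4554 m³/s, peak = 1407.00 m³/s.
Runoff depth d = ΣQ_DR·Δt / A = 4554 × 7200 / (5460 km²) = 6.005 mm.
The 1-cm UH is the DRH scaled by (10 mm)/d, so U_p = 1407.00 × 10/6.005 = 2340 m³/s.

U_p ≈ 2340 m³/s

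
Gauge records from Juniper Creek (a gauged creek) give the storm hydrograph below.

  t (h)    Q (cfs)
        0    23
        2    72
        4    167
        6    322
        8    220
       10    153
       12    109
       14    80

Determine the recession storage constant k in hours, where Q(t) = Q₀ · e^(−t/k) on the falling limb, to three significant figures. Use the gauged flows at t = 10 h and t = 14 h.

On the falling limb, Q drops from 153 to 80 cfs between t = 10 h and t = 14 h (Δt = 4 h).
k = −Δt / ln(Q₂/Q₁) = −4 / ln(80/153) = 6.17 h.

k ≈ 6.17 h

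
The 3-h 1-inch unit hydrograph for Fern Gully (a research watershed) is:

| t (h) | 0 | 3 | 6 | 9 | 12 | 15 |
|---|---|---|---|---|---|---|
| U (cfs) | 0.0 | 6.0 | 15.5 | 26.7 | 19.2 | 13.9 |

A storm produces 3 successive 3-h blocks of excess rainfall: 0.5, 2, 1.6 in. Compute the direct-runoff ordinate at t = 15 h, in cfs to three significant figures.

By discrete convolution, Q_j = Σ (P_i / 1 in) · U_{j−i}.
At t = 15 h (j=5): Q = (0.5/1)·13.9 + (2/1)·19.2 + (1.6/1)·26.7 = 88.1 cfs.

Q ≈ 88.1 cfs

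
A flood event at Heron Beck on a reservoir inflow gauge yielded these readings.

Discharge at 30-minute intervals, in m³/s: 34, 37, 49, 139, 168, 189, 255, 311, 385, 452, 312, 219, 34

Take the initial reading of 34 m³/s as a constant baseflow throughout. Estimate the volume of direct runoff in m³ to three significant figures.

Direct-runoff ordinates (Q − Q_b): 0.0, 3.0, 15.0, 105.0, 134.0, 155.0, 221.0, 277.0, 351.0, 418.0, 278.0, 185.0, 0.0 m³/s.
ΣQ_DR = 2142 m³/s.
With Δt = 0.5 h = 1800 s, V = ΣQ_DR · Δt = 2142 × 1800 = 3.86 × 10^6 m³.

V ≈ 3.86 × 10^6 m³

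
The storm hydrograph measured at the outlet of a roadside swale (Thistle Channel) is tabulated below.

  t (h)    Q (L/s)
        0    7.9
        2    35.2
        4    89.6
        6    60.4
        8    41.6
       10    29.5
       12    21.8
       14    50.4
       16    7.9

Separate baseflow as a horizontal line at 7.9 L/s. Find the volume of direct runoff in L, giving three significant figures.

Direct-runoff ordinates (Q − Q_b): 0.0, 27.3, 81.7, 52.5, 33.7, 21.6, 13.9, 42.5, 0.0 L/s.
ΣQ_DR = 273.2 L/s.
With Δt = 2 h = 7200 s, V = ΣQ_DR · Δt = 273.2 × 7200 = 1.97 × 10^6 L.

V ≈ 1.97 × 10^6 L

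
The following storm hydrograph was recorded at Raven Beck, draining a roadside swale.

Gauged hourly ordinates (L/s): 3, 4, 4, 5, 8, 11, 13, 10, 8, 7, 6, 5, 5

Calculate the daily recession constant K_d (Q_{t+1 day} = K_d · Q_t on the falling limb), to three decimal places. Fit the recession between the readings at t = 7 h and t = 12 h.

Between t = 7 h and t = 12 h the flow falls from 10 to 5 L/s over 5×1 h = 5 h.
Per-interval ratio K = (5/10)^(1/5) = 0.8706; K_d = K^(24/1) = 0.036.

K_d ≈ 0.036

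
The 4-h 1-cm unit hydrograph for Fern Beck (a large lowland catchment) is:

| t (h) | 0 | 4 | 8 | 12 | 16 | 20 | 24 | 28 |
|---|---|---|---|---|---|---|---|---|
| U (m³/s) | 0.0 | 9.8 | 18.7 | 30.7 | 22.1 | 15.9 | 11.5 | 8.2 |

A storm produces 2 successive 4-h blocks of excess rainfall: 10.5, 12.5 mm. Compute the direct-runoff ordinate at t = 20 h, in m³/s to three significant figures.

Q ≈ 44.3 m³/s

By discrete convolution, Q_j = Σ (P_i / 10 mm) · U_{j−i}.
At t = 20 h (j=5): Q = (10.5/10)·15.9 + (12.5/10)·22.1 = 44.3 m³/s.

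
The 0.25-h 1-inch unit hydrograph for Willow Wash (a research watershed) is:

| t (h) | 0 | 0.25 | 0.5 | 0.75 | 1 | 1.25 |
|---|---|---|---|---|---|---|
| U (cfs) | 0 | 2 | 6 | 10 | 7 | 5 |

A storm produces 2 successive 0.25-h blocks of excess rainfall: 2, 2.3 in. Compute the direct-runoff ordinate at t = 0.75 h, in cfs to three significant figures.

By discrete convolution, Q_j = Σ (P_i / 1 in) · U_{j−i}.
At t = 0.75 h (j=3): Q = (2/1)·10 + (2.3/1)·6 = 33.8 cfs.

Q ≈ 33.8 cfs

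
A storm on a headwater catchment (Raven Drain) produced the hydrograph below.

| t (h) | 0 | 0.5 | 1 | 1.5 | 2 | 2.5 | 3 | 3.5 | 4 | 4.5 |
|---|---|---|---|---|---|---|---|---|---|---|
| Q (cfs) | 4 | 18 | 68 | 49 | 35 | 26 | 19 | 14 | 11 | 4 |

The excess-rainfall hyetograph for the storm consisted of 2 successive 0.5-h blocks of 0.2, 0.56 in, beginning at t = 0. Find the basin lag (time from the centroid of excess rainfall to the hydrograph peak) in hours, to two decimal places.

Centroid of excess rainfall: t_c = Σ P_i·t̄_i / ΣP_i = 0.6184 h (block centres at 0.25, 0.75 h).
Hydrograph peak occurs at t = 1 h, so basin lag t_L = 1 − 0.6184 = 0.38 h.

t_L ≈ 0.38 h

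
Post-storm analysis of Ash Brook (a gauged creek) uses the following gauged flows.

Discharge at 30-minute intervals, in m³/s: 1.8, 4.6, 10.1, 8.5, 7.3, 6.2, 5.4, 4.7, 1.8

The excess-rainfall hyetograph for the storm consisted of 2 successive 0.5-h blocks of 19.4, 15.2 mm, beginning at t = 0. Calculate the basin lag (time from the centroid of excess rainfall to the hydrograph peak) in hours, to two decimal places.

t_L ≈ 0.53 h

Centroid of excess rainfall: t_c = Σ P_i·t̄_i / ΣP_i = 0.4697 h (block centres at 0.25, 0.75 h).
Hydrograph peak occurs at t = 1 h, so basin lag t_L = 1 − 0.4697 = 0.53 h.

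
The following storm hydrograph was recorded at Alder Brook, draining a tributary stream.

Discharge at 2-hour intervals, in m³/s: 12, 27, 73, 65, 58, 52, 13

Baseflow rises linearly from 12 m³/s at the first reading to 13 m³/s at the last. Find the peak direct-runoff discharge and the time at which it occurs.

Subtracting baseflow gives direct-runoff ordinates: 0.00, 14.83, 60.67, 52.50, 45.33, 39.17, 0.00 m³/s.
The maximum is 60.67 m³/s, occurring at the reading for t = 4 h.

Q_p = 60.67 m³/s at t = 4 h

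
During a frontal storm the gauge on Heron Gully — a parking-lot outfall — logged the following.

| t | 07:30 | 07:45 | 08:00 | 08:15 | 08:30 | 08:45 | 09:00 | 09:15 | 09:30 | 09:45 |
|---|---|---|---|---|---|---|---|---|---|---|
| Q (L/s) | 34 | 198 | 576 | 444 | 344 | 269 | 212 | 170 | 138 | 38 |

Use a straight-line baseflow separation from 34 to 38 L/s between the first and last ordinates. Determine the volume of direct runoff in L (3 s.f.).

Direct-runoff ordinates (Q − Q_b): 0.00, 163.56, 541.11, 408.67, 308.22, 232.78, 175.33, 132.89, 100.44, 0.00 L/s.
ΣQ_DR = 2063 L/s.
With Δt = 0.25 h = 900 s, V = ΣQ_DR · Δt = 2063 × 900 = 1.86 × 10^6 L.

V ≈ 1.86 × 10^6 L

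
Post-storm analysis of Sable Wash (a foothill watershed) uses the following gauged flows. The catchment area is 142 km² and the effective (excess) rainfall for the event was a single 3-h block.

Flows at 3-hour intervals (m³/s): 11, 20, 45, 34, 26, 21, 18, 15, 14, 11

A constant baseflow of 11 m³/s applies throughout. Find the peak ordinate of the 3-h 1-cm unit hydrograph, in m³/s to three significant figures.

Direct runoff: 0.0, 9.0, 34.0, 23.0, 15.0, 10.0, 7.0, 4.0, 3.0, 0.0 m³/s; ΣQ_DR = 105.0 m³/s, peak = 34.0 m³/s.
Runoff depth d = ΣQ_DR·Δt / A = 105.0 × 10800 / (142 km²) = 7.986 mm.
The 1-cm UH is the DRH scaled by (10 mm)/d, so U_p = 34.0 × 10/7.986 = 42.6 m³/s.

U_p ≈ 42.6 m³/s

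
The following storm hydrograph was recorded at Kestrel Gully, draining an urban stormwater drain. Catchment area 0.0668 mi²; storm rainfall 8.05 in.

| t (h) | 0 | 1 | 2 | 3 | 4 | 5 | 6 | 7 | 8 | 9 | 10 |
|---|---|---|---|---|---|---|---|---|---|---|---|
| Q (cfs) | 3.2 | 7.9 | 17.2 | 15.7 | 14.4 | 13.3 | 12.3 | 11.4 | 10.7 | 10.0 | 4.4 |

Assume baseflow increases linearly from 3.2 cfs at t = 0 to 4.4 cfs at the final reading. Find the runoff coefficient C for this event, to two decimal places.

C ≈ 0.23

ΣQ_DR = 78.70 cfs; V = ΣQ_DR·Δt = 2.833 × 10^5 ft³.
Runoff depth d = V / A = 1.826 in.
C = d / P = 1.826 / 8.05 = 0.23.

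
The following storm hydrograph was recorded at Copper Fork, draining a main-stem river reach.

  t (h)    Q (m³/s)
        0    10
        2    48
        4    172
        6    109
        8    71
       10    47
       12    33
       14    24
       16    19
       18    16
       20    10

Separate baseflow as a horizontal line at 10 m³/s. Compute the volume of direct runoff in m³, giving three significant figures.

V ≈ 3.23 × 10^6 m³

Direct-runoff ordinates (Q − Q_b): 0.0, 38.0, 162.0, 99.0, 61.0, 37.0, 23.0, 14.0, 9.0, 6.0, 0.0 m³/s.
ΣQ_DR = 449.0 m³/s.
With Δt = 2 h = 7200 s, V = ΣQ_DR · Δt = 449.0 × 7200 = 3.23 × 10^6 m³.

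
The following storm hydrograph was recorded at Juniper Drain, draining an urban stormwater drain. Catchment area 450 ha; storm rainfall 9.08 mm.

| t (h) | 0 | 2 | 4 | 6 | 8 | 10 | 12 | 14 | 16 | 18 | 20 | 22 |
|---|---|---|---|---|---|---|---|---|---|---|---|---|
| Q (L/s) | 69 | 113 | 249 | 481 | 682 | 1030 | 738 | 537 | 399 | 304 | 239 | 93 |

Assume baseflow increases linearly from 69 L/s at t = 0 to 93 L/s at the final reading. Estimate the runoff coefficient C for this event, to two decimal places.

C ≈ 0.70

ΣQ_DR = 3962 L/s; V = ΣQ_DR·Δt = 2.853 × 10^7 L.
Runoff depth d = V / A = 6.339 mm.
C = d / P = 6.339 / 9.08 = 0.70.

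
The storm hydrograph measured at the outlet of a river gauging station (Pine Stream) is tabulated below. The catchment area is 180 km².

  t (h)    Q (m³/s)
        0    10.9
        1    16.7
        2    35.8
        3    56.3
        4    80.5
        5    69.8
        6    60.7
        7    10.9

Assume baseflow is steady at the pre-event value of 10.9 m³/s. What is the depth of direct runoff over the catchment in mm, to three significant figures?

Direct runoff: 0.0, 5.8, 24.9, 45.4, 69.6, 58.9, 49.8, 0.0 m³/s; ΣQ_DR = 254.4 m³/s.
V = ΣQ_DR · Δt = 254.4 × 3600 s = 9.158 × 10^5 m³.
Over A = 180 km², depth = V / A = 5.09 mm.

d ≈ 5.09 mm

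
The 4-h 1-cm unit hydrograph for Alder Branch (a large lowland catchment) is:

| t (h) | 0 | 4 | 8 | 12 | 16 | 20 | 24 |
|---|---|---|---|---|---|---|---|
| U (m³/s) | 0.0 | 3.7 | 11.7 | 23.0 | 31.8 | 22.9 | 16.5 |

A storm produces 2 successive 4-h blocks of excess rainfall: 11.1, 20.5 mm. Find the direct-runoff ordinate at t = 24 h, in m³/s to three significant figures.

By discrete convolution, Q_j = Σ (P_i / 10 mm) · U_{j−i}.
At t = 24 h (j=6): Q = (11.1/10)·16.5 + (20.5/10)·22.9 = 65.3 m³/s.

Q ≈ 65.3 m³/s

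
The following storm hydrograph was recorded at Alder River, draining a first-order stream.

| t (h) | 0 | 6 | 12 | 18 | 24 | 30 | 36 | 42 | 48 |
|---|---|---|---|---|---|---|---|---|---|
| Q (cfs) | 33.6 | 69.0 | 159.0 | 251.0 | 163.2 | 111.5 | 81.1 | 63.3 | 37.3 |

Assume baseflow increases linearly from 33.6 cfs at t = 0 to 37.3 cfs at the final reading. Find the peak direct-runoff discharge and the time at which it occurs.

Q_p = 216.01 cfs at t = 18 h

Subtracting baseflow gives direct-runoff ordinates: 0.00, 34.94, 124.47, 216.01, 127.75, 75.59, 44.73, 26.46, 0.00 cfs.
The maximum is 216.01 cfs, occurring at the reading for t = 18 h.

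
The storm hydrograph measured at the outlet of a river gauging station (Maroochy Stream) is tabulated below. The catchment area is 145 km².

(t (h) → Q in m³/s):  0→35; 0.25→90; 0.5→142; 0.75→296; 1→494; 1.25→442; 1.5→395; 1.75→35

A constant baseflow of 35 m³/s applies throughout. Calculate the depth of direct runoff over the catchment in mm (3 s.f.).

Direct runoff: 0.0, 55.0, 107.0, 261.0, 459.0, 407.0, 360.0, 0.0 m³/s; ΣQ_DR = 1649 m³/s.
V = ΣQ_DR · Δt = 1649 × 900 s = 1.484 × 10^6 m³.
Over A = 145 km², depth = V / A = 10.2 mm.

d ≈ 10.2 mm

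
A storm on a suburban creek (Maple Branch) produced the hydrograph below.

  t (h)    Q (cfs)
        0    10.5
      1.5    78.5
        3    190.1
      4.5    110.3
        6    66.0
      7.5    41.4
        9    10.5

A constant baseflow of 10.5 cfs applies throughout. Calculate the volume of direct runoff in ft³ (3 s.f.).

V ≈ 2.34 × 10^6 ft³

Direct-runoff ordinates (Q − Q_b): 0.0, 68.0, 179.6, 99.8, 55.5, 30.9, 0.0 cfs.
ΣQ_DR = 433.8 cfs.
With Δt = 1.5 h = 5400 s, V = ΣQ_DR · Δt = 433.8 × 5400 = 2.34 × 10^6 ft³.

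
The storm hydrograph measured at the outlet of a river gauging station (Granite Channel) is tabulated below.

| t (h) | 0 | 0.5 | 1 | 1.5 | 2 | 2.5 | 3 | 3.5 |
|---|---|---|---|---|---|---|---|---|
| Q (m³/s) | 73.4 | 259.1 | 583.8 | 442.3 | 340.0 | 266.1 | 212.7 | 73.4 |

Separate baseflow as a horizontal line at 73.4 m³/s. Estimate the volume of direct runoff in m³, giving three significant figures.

V ≈ 2.99 × 10^6 m³

Direct-runoff ordinates (Q − Q_b): 0.0, 185.7, 510.4, 368.9, 266.6, 192.7, 139.3, 0.0 m³/s.
ΣQ_DR = 1664 m³/s.
With Δt = 0.5 h = 1800 s, V = ΣQ_DR · Δt = 1664 × 1800 = 2.99 × 10^6 m³.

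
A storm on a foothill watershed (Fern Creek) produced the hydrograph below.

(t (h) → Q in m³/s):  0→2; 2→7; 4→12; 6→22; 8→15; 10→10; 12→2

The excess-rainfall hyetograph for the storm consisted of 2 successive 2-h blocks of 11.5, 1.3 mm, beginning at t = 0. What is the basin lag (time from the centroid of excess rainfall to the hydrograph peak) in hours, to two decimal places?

Centroid of excess rainfall: t_c = Σ P_i·t̄_i / ΣP_i = 1.2031 h (block centres at 1, 3 h).
Hydrograph peak occurs at t = 6 h, so basin lag t_L = 6 − 1.2031 = 4.80 h.

t_L ≈ 4.80 h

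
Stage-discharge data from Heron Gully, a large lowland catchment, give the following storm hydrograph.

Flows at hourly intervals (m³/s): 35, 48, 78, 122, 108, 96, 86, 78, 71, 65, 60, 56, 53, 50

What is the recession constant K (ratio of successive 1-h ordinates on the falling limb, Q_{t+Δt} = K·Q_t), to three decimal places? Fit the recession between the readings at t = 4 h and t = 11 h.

K ≈ 0.910

Using the recession-limb readings at t = 4 h and t = 11 h: Q falls from 108 to 56 m³/s over 7 intervals.
K = (Q₂/Q₁)^(1/7) = (56/108)^(1/7) = 0.910.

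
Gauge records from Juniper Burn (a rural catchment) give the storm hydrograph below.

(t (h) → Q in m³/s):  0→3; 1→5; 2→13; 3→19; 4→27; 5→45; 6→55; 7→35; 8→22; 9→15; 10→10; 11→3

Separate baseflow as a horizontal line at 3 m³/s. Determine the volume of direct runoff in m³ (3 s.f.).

Direct-runoff ordinates (Q − Q_b): 0.0, 2.0, 10.0, 16.0, 24.0, 42.0, 52.0, 32.0, 19.0, 12.0, 7.0, 0.0 m³/s.
ΣQ_DR = 216.0 m³/s.
With Δt = 1 h = 3600 s, V = ΣQ_DR · Δt = 216.0 × 3600 = 7.78 × 10^5 m³.

V ≈ 7.78 × 10^5 m³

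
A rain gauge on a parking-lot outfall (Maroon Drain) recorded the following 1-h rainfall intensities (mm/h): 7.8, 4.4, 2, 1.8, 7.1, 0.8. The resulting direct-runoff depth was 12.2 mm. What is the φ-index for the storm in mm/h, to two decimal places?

Only the 3 blocks with intensity above φ contribute runoff: 7.8, 4.4, 7.1 mm/h.
Σ(I−φ)·Δt = d  ⇒  (7.8+4.4+7.1 − 3φ)·1 = 12.2
φ = (19.30 − 12.2/1) / 3 = 2.37 mm/h.

φ ≈ 2.37 mm/h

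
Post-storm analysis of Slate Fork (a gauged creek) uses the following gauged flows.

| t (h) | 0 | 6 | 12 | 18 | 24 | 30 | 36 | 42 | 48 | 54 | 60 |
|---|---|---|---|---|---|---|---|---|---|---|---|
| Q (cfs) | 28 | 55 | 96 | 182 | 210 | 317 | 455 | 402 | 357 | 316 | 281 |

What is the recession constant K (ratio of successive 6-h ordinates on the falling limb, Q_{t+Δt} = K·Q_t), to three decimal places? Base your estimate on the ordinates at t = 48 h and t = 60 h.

K ≈ 0.887

Using the recession-limb readings at t = 48 h and t = 60 h: Q falls from 357 to 281 cfs over 2 intervals.
K = (Q₂/Q₁)^(1/2) = (281/357)^(1/2) = 0.887.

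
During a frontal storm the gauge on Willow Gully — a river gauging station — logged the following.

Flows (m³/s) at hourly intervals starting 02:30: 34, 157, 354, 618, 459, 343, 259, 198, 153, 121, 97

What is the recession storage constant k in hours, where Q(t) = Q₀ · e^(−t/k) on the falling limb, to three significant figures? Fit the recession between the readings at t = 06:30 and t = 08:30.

On the falling limb, Q drops from 459 to 259 m³/s between t = 06:30 and t = 08:30 (Δt = 2 h).
k = −Δt / ln(Q₂/Q₁) = −2 / ln(259/459) = 3.50 h.

k ≈ 3.50 h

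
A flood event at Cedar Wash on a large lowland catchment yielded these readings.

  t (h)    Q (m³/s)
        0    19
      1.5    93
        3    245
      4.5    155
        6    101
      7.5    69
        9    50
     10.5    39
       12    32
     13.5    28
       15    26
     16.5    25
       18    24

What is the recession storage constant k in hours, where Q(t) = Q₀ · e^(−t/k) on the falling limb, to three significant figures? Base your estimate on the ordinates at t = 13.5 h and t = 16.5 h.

On the falling limb, Q drops from 28 to 25 m³/s between t = 13.5 h and t = 16.5 h (Δt = 3 h).
k = −Δt / ln(Q₂/Q₁) = −3 / ln(25/28) = 26.5 h.

k ≈ 26.5 h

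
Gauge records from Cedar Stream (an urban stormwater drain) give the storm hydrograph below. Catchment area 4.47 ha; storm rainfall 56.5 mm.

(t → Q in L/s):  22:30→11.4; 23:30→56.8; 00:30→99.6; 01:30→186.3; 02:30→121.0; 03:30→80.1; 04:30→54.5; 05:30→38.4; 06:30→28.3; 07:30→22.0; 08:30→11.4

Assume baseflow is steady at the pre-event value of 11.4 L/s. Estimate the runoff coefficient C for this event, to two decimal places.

ΣQ_DR = 584.4 L/s; V = ΣQ_DR·Δt = 2.104 × 10^6 L.
Runoff depth d = V / A = 47.07 mm.
C = d / P = 47.07 / 56.5 = 0.83.

C ≈ 0.83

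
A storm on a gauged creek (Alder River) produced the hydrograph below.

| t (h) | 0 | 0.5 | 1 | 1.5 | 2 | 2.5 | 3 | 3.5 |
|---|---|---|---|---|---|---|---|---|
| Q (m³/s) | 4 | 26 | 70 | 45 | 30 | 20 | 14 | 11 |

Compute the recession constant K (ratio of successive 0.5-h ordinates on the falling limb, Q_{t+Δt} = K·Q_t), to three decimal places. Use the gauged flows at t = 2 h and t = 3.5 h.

K ≈ 0.716

Using the recession-limb readings at t = 2 h and t = 3.5 h: Q falls from 30 to 11 m³/s over 3 intervals.
K = (Q₂/Q₁)^(1/3) = (11/30)^(1/3) = 0.716.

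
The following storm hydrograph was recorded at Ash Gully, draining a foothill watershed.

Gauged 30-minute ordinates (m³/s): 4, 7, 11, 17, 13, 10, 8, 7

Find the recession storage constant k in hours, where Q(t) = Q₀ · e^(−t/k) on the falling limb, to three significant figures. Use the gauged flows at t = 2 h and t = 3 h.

On the falling limb, Q drops from 13 to 8 m³/s between t = 2 h and t = 3 h (Δt = 1 h).
k = −Δt / ln(Q₂/Q₁) = −1 / ln(8/13) = 2.06 h.

k ≈ 2.06 h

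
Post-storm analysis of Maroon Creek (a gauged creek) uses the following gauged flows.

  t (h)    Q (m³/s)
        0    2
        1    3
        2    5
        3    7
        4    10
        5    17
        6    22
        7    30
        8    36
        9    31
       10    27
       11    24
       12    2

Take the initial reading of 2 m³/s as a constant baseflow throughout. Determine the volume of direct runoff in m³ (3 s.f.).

V ≈ 6.84 × 10^5 m³

Direct-runoff ordinates (Q − Q_b): 0.0, 1.0, 3.0, 5.0, 8.0, 15.0, 20.0, 28.0, 34.0, 29.0, 25.0, 22.0, 0.0 m³/s.
ΣQ_DR = 190.0 m³/s.
With Δt = 1 h = 3600 s, V = ΣQ_DR · Δt = 190.0 × 3600 = 6.84 × 10^5 m³.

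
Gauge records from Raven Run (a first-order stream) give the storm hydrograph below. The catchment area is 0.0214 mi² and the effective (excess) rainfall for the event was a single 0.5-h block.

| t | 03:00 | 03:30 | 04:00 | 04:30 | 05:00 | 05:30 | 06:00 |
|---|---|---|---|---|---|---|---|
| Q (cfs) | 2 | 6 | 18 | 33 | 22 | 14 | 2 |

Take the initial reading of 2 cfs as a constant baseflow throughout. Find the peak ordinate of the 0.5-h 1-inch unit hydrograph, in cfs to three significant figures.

Direct runoff: 0.0, 4.0, 16.0, 31.0, 20.0, 12.0, 0.0 cfs; ΣQ_DR = 83.00 cfs, peak = 31.0 cfs.
Runoff depth d = ΣQ_DR·Δt / A = 83.00 × 1800 / (0.0214 mi²) = 3.005 in.
The 1-inch UH is the DRH scaled by (1 in)/d, so U_p = 31.0 × 1/3.005 = 10.3 cfs.

U_p ≈ 10.3 cfs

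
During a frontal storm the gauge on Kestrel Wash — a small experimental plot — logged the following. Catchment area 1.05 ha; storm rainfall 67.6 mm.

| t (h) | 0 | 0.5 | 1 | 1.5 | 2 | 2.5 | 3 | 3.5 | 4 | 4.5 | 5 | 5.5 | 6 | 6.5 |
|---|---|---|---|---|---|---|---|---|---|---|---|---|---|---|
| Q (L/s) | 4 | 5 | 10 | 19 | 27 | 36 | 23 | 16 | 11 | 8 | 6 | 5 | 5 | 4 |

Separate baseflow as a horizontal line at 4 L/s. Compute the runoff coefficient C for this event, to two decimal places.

ΣQ_DR = 123.0 L/s; V = ΣQ_DR·Δt = 2.214 × 10^5 L.
Runoff depth d = V / A = 21.09 mm.
C = d / P = 21.09 / 67.6 = 0.31.

C ≈ 0.31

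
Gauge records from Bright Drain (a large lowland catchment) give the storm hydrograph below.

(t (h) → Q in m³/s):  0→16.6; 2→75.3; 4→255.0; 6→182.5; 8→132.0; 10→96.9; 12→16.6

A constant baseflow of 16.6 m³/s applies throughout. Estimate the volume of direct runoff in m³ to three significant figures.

V ≈ 4.74 × 10^6 m³

Direct-runoff ordinates (Q − Q_b): 0.0, 58.7, 238.4, 165.9, 115.4, 80.3, 0.0 m³/s.
ΣQ_DR = 658.7 m³/s.
With Δt = 2 h = 7200 s, V = ΣQ_DR · Δt = 658.7 × 7200 = 4.74 × 10^6 m³.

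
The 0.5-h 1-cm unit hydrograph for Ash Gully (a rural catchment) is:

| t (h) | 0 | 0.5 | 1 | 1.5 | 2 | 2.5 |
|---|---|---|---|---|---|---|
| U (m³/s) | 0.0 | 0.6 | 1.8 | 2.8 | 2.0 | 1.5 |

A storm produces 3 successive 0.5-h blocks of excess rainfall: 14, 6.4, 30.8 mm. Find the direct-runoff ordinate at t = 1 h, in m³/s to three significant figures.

By discrete convolution, Q_j = Σ (P_i / 10 mm) · U_{j−i}.
At t = 1 h (j=2): Q = (14/10)·1.8 + (6.4/10)·0.6 + (30.8/10)·0.0 = 2.90 m³/s.

Q ≈ 2.90 m³/s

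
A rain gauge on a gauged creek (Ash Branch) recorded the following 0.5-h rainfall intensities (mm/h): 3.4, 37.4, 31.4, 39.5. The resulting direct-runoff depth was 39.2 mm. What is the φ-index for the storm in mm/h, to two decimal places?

φ ≈ 9.97 mm/h

Only the 3 blocks with intensity above φ contribute runoff: 37.4, 31.4, 39.5 mm/h.
Σ(I−φ)·Δt = d  ⇒  (37.4+31.4+39.5 − 3φ)·0.5 = 39.2
φ = (108.3 − 39.2/0.5) / 3 = 9.97 mm/h.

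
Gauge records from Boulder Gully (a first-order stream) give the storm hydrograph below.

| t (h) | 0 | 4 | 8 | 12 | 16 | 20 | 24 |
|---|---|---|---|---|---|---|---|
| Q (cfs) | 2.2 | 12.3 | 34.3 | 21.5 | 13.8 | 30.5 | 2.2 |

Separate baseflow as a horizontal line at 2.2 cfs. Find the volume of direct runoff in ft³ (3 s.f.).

V ≈ 1.46 × 10^6 ft³

Direct-runoff ordinates (Q − Q_b): 0.0, 10.1, 32.1, 19.3, 11.6, 28.3, 0.0 cfs.
ΣQ_DR = 101.4 cfs.
With Δt = 4 h = 14400 s, V = ΣQ_DR · Δt = 101.4 × 14400 = 1.46 × 10^6 ft³.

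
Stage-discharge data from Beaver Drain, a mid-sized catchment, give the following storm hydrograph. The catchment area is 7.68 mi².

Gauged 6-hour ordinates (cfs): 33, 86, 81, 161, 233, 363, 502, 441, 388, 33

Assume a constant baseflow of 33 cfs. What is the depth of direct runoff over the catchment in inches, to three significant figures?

Direct runoff: 0.0, 53.0, 48.0, 128.0, 200.0, 330.0, 469.0, 408.0, 355.0, 0.0 cfs; ΣQ_DR = 1991 cfs.
V = ΣQ_DR · Δt = 1991 × 21600 s = 4.301 × 10^7 ft³.
Over A = 7.68 mi², depth = V / A = 2.41 in.

d ≈ 2.41 in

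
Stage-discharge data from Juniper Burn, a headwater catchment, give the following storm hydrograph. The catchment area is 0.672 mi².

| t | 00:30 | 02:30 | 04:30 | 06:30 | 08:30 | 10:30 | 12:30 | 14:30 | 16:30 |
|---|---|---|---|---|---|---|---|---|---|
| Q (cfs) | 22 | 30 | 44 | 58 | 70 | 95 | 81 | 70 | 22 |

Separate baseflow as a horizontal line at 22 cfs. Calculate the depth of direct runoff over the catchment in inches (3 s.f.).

Direct runoff: 0.0, 8.0, 22.0, 36.0, 48.0, 73.0, 59.0, 48.0, 0.0 cfs; ΣQ_DR = 294.0 cfs.
V = ΣQ_DR · Δt = 294.0 × 7200 s = 2.117 × 10^6 ft³.
Over A = 0.672 mi², depth = V / A = 1.36 in.

d ≈ 1.36 in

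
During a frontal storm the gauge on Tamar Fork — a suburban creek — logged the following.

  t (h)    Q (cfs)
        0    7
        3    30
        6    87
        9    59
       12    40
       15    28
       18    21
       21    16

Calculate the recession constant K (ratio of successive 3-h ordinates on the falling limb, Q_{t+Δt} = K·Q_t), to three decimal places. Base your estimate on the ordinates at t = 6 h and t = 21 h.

Using the recession-limb readings at t = 6 h and t = 21 h: Q falls from 87 to 16 cfs over 5 intervals.
K = (Q₂/Q₁)^(1/5) = (16/87)^(1/5) = 0.713.

K ≈ 0.713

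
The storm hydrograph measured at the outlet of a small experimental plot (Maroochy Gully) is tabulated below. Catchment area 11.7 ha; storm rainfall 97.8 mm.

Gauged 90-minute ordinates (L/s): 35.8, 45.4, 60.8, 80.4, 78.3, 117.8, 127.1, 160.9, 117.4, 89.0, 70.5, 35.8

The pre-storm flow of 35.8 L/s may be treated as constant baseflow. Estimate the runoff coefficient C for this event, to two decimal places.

ΣQ_DR = 589.6 L/s; V = ΣQ_DR·Δt = 3.184 × 10^6 L.
Runoff depth d = V / A = 27.21 mm.
C = d / P = 27.21 / 97.8 = 0.28.

C ≈ 0.28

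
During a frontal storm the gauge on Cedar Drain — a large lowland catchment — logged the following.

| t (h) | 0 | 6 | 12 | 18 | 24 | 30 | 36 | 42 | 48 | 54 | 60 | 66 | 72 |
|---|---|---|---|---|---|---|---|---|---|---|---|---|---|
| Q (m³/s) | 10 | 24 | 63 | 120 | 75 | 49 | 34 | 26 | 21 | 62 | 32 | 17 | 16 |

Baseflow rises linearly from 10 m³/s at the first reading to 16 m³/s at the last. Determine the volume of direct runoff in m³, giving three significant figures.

V ≈ 8.21 × 10^6 m³

Direct-runoff ordinates (Q − Q_b): 0.00, 13.50, 52.00, 108.50, 63.00, 36.50, 21.00, 12.50, 7.00, 47.50, 17.00, 1.50, 0.00 m³/s.
ΣQ_DR = 380.0 m³/s.
With Δt = 6 h = 21600 s, V = ΣQ_DR · Δt = 380.0 × 21600 = 8.21 × 10^6 m³.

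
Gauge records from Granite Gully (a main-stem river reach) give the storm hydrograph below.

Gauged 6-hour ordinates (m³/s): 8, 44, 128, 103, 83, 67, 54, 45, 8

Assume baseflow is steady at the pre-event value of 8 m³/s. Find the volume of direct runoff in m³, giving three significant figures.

V ≈ 1.01 × 10^7 m³

Direct-runoff ordinates (Q − Q_b): 0.0, 36.0, 120.0, 95.0, 75.0, 59.0, 46.0, 37.0, 0.0 m³/s.
ΣQ_DR = 468.0 m³/s.
With Δt = 6 h = 21600 s, V = ΣQ_DR · Δt = 468.0 × 21600 = 1.01 × 10^7 m³.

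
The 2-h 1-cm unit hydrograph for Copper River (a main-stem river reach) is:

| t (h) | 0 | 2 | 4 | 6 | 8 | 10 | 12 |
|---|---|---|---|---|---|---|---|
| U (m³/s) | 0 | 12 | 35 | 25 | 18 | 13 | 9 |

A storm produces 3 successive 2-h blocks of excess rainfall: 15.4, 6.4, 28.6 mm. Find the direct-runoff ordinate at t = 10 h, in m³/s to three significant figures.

By discrete convolution, Q_j = Σ (P_i / 10 mm) · U_{j−i}.
At t = 10 h (j=5): Q = (15.4/10)·13 + (6.4/10)·18 + (28.6/10)·25 = 103 m³/s.

Q ≈ 103 m³/s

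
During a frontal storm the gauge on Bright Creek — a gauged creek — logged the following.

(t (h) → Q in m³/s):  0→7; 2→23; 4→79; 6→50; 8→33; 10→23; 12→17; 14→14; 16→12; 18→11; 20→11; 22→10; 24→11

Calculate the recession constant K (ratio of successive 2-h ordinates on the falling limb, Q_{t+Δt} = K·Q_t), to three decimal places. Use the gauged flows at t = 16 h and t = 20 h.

K ≈ 0.957

Using the recession-limb readings at t = 16 h and t = 20 h: Q falls from 12 to 11 m³/s over 2 intervals.
K = (Q₂/Q₁)^(1/2) = (11/12)^(1/2) = 0.957.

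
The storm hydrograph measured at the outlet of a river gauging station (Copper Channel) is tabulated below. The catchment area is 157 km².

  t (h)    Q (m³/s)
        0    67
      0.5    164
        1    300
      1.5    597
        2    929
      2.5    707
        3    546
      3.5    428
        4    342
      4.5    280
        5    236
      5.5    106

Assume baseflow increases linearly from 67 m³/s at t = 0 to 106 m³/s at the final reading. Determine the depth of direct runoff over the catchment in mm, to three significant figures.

d ≈ 42.0 mm

Direct runoff: 0.00, 93.45, 225.91, 519.36, 847.82, 622.27, 457.73, 336.18, 246.64, 181.09, 133.55, 0.00 m³/s; ΣQ_DR = 3664 m³/s.
V = ΣQ_DR · Δt = 3664 × 1800 s = 6.595 × 10^6 m³.
Over A = 157 km², depth = V / A = 42.0 mm.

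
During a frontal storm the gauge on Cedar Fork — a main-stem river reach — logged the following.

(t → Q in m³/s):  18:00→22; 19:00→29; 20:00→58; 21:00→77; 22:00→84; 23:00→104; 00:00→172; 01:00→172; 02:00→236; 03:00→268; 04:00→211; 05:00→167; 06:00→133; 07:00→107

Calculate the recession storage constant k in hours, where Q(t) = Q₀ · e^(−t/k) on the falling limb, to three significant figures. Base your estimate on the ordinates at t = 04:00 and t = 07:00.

k ≈ 4.42 h

On the falling limb, Q drops from 211 to 107 m³/s between t = 04:00 and t = 07:00 (Δt = 3 h).
k = −Δt / ln(Q₂/Q₁) = −3 / ln(107/211) = 4.42 h.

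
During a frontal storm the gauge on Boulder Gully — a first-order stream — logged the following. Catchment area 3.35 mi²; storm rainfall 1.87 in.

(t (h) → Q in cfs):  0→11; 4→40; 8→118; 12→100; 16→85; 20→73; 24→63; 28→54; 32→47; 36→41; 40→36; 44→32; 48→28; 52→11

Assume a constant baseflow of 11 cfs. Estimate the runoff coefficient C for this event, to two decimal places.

ΣQ_DR = 585.0 cfs; V = ΣQ_DR·Δt = 8.424 × 10^6 ft³.
Runoff depth d = V / A = 1.082 in.
C = d / P = 1.082 / 1.87 = 0.58.

C ≈ 0.58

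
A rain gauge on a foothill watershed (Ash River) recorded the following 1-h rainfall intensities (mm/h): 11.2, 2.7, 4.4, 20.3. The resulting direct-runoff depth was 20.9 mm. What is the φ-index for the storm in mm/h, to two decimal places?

Only the 2 blocks with intensity above φ contribute runoff: 11.2, 20.3 mm/h.
Σ(I−φ)·Δt = d  ⇒  (11.2+20.3 − 2φ)·1 = 20.9
φ = (31.50 − 20.9/1) / 2 = 5.30 mm/h.

φ ≈ 5.30 mm/h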